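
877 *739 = 648103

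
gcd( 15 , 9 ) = 3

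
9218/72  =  4609/36 = 128.03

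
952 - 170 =782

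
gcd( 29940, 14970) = 14970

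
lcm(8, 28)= 56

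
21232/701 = 21232/701 = 30.29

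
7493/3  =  2497+2/3=2497.67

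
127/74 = 127/74 = 1.72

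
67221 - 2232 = 64989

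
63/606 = 21/202 = 0.10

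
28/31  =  28/31 = 0.90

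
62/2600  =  31/1300 = 0.02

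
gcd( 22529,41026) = 1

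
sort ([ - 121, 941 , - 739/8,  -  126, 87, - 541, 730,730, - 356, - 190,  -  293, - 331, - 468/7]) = [ - 541 , - 356, - 331, - 293, - 190,-126, - 121, - 739/8, - 468/7,  87 , 730,730,  941]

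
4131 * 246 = 1016226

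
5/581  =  5/581=0.01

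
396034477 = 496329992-100295515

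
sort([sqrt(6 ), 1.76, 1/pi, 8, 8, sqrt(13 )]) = [ 1/pi, 1.76, sqrt( 6),sqrt( 13),  8,8 ]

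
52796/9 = 52796/9 = 5866.22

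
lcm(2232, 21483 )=171864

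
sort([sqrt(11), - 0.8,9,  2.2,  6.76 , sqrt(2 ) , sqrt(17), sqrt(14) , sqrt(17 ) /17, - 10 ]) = [ - 10, - 0.8, sqrt(17 )/17 , sqrt( 2), 2.2,sqrt(11 ),sqrt(14 ), sqrt(17 ),  6.76, 9] 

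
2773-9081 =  - 6308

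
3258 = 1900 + 1358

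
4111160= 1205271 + 2905889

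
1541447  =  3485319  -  1943872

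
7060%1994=1078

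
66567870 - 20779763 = 45788107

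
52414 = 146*359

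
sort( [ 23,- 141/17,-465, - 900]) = [-900,-465,-141/17, 23 ] 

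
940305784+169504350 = 1109810134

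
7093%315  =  163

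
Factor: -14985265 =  - 5^1*439^1*6827^1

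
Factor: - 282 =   -  2^1 * 3^1*47^1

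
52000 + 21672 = 73672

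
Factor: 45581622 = 2^1 * 3^1*7596937^1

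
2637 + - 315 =2322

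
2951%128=7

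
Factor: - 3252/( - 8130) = 2^1*5^( - 1) = 2/5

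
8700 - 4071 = 4629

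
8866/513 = 8866/513 = 17.28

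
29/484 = 29/484 = 0.06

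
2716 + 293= 3009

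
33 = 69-36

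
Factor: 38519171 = 67^1*574913^1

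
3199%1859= 1340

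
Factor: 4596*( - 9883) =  - 2^2*3^1 * 383^1* 9883^1 = - 45422268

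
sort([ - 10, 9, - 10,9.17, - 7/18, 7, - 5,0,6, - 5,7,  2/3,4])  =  [  -  10, - 10,-5, - 5, - 7/18,0,2/3,4,6,7,7, 9,9.17 ] 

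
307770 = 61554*5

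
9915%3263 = 126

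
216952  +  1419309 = 1636261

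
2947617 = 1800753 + 1146864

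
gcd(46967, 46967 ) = 46967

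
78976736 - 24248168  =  54728568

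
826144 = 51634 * 16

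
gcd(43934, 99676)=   2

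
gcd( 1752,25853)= 1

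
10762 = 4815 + 5947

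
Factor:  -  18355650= - 2^1*3^1*5^2* 79^1*1549^1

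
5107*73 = 372811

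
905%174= 35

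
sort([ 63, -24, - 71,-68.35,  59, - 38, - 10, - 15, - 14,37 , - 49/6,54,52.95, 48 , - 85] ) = [- 85,-71, - 68.35, - 38 , - 24, - 15,-14, - 10, - 49/6 , 37, 48,52.95 , 54 , 59,63 ] 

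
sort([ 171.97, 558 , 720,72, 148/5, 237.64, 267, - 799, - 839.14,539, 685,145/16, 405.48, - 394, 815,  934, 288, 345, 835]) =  [ - 839.14,-799,  -  394, 145/16,148/5, 72, 171.97, 237.64, 267, 288,345 , 405.48, 539, 558, 685,720, 815,835, 934]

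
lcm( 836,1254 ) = 2508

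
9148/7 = 1306 + 6/7  =  1306.86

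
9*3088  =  27792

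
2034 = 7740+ -5706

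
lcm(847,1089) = 7623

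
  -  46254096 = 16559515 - 62813611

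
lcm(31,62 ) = 62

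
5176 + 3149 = 8325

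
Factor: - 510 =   -  2^1*3^1*5^1*17^1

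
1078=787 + 291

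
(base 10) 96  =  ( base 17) 5b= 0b1100000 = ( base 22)48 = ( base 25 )3L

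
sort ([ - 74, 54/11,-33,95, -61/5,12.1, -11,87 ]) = [ - 74,  -  33, - 61/5, - 11,54/11, 12.1 , 87,95 ]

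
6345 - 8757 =-2412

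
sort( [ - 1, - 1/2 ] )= [ - 1,- 1/2 ] 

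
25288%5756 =2264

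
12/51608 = 3/12902 = 0.00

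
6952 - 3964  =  2988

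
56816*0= 0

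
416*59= 24544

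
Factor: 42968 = 2^3*41^1*131^1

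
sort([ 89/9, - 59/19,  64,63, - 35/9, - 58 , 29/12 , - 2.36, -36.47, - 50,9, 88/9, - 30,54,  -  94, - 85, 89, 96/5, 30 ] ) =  [ - 94, - 85 , - 58, - 50, - 36.47, - 30, - 35/9  ,- 59/19, - 2.36,29/12, 9,88/9,89/9,  96/5,30,  54,63, 64,89] 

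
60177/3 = 20059 = 20059.00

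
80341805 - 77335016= 3006789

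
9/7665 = 3/2555 = 0.00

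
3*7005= 21015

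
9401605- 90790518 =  -81388913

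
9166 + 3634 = 12800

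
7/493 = 7/493 =0.01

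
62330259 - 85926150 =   -  23595891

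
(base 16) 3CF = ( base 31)10e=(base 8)1717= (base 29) 14I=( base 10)975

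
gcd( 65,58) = 1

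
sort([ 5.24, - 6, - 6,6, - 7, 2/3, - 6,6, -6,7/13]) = [ - 7, - 6,-6, - 6, - 6, 7/13, 2/3,5.24, 6,6]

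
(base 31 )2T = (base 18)51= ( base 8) 133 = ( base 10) 91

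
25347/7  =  3621 = 3621.00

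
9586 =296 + 9290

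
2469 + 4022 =6491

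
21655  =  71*305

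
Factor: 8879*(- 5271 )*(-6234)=291758736906 = 2^1*3^2*7^1*13^1*251^1*683^1*1039^1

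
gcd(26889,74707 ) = 1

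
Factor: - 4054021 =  - 449^1*9029^1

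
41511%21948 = 19563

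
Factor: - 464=-2^4* 29^1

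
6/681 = 2/227 = 0.01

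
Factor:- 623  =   - 7^1*89^1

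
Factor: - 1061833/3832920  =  -2^( - 3)*3^( - 4) *5^( - 1 )* 7^ ( - 1) * 13^( - 2 )*503^1*2111^1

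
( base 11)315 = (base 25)F4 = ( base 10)379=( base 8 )573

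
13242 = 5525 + 7717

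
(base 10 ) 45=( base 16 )2d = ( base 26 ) 1J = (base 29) 1g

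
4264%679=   190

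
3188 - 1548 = 1640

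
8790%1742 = 80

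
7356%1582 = 1028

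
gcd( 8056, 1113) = 53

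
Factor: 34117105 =5^1 * 11^1*620311^1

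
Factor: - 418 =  - 2^1 * 11^1*19^1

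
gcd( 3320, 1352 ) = 8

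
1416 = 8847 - 7431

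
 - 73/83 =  - 73/83  =  - 0.88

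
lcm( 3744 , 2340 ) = 18720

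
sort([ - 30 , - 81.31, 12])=[-81.31, - 30,12]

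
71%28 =15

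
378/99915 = 126/33305 = 0.00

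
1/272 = 1/272= 0.00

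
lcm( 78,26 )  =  78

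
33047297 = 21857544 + 11189753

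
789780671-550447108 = 239333563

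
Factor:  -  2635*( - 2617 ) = 6895795  =  5^1*17^1*31^1* 2617^1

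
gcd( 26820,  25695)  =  45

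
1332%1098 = 234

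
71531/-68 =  - 1052  +  5/68 = - 1051.93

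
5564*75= 417300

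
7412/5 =1482 + 2/5 = 1482.40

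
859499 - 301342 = 558157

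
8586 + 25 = 8611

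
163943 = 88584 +75359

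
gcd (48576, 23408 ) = 176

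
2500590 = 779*3210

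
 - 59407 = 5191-64598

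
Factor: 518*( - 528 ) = -2^5*3^1*7^1*11^1*37^1 = - 273504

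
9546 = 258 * 37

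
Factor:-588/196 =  - 3 = - 3^1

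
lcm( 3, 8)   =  24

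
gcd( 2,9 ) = 1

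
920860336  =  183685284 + 737175052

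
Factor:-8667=  -  3^4*107^1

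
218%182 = 36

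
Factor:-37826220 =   -  2^2*3^1*5^1*229^1*2753^1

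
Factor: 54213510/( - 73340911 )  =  -2^1*3^1*5^1 *7^( -1) *13^2 * 17^2*37^1*10477273^( - 1 )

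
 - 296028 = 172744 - 468772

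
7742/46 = 168+7/23= 168.30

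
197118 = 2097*94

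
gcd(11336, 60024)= 8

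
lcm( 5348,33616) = 235312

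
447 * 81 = 36207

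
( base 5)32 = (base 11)16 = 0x11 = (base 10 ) 17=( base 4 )101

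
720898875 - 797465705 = - 76566830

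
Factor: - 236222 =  - 2^1*7^1*47^1*359^1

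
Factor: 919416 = 2^3*3^1*29^1*1321^1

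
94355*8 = 754840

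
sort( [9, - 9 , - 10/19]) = [ - 9, - 10/19, 9 ] 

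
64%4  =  0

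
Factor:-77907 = -3^1*25969^1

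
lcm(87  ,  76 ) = 6612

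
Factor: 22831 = 17^2*79^1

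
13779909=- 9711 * (  -  1419 )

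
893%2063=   893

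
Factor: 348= 2^2*3^1*29^1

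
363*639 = 231957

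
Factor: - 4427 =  - 19^1*233^1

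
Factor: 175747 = 11^1*13^1*1229^1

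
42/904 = 21/452 = 0.05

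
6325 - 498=5827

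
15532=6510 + 9022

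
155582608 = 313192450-157609842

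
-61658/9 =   -  61658/9 =- 6850.89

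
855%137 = 33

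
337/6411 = 337/6411 = 0.05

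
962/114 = 481/57 = 8.44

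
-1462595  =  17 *(-86035) 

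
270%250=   20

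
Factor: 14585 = 5^1* 2917^1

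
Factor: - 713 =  - 23^1*31^1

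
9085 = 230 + 8855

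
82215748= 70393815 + 11821933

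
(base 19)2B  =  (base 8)61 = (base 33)1g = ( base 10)49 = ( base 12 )41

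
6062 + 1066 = 7128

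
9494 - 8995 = 499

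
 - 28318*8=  - 226544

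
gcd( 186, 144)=6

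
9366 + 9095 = 18461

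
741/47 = 15 + 36/47 = 15.77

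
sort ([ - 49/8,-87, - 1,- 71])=[ - 87,-71,-49/8, - 1 ] 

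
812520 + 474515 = 1287035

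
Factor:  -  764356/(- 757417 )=2^2*191089^1*757417^( - 1)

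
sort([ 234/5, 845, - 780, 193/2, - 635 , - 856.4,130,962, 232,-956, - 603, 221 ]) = [-956, - 856.4,- 780, - 635, - 603, 234/5,  193/2,130 , 221,232,  845, 962]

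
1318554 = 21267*62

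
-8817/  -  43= 205+2/43 =205.05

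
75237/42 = 25079/14 =1791.36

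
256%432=256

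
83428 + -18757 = 64671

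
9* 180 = 1620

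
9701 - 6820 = 2881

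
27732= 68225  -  40493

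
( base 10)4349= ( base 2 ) 1000011111101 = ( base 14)1829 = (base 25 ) 6NO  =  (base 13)1c97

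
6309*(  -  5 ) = - 31545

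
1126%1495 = 1126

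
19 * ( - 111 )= - 2109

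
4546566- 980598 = 3565968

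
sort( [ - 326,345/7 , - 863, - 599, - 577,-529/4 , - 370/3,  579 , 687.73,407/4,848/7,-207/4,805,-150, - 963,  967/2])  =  [ - 963 , - 863, - 599,- 577, - 326, - 150 , - 529/4,  -  370/3, - 207/4,345/7,407/4,848/7, 967/2 , 579, 687.73, 805 ] 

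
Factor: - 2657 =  - 2657^1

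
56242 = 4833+51409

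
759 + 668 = 1427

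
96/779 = 96/779 = 0.12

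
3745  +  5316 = 9061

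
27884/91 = 306+ 38/91 =306.42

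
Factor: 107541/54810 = 569/290 = 2^(-1)*5^(-1 )*29^( - 1)*569^1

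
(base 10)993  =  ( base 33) u3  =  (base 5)12433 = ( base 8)1741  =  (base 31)111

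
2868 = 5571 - 2703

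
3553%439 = 41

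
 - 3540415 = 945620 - 4486035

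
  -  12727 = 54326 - 67053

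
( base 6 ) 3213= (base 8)1331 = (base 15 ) 339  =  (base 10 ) 729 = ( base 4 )23121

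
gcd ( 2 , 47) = 1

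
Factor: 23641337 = 89^1*109^1*2437^1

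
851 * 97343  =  82838893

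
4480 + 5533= 10013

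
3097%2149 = 948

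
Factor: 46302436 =2^2*11575609^1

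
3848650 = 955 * 4030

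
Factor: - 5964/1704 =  - 7/2=-2^( - 1)*7^1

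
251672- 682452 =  - 430780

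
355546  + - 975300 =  - 619754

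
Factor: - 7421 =-41^1 * 181^1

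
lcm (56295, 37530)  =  112590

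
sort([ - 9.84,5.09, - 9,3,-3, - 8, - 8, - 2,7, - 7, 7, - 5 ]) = [-9.84, - 9, - 8, - 8, - 7, - 5,  -  3,  -  2,  3, 5.09,7,7]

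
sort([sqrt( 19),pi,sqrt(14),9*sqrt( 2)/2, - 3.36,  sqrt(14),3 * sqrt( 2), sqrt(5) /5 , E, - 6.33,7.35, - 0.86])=[-6.33,- 3.36, - 0.86,sqrt(5)/5, E,pi, sqrt(14 ),sqrt(14) , 3*sqrt( 2 )  ,  sqrt(19),  9 * sqrt(2) /2, 7.35] 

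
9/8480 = 9/8480 = 0.00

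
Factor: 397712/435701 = 848/929 = 2^4*53^1*929^ ( - 1 ) 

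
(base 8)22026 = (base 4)2100112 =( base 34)7xo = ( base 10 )9238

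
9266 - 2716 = 6550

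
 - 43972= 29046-73018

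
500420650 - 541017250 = -40596600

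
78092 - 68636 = 9456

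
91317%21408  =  5685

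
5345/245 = 1069/49 = 21.82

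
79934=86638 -6704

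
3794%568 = 386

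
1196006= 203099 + 992907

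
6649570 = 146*45545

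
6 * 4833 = 28998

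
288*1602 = 461376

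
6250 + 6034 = 12284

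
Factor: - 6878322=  - 2^1 * 3^2*11^1 * 34739^1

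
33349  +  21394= 54743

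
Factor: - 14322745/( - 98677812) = 2^(  -  2) * 3^ (-1 ) * 5^1*137^( - 1)*193^( - 1 )*311^(-1) * 613^1*4673^1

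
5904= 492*12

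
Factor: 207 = 3^2*23^1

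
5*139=695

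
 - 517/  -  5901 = 517/5901 = 0.09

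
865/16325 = 173/3265 = 0.05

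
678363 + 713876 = 1392239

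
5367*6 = 32202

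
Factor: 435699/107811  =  3^1*11^ ( - 2)*163^1  =  489/121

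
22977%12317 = 10660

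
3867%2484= 1383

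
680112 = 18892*36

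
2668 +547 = 3215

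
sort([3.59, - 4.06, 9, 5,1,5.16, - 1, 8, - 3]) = [-4.06, - 3, - 1,1,  3.59, 5, 5.16,  8, 9 ]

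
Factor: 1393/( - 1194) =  - 2^( - 1 )*3^(-1 ) * 7^1 = -  7/6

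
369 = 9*41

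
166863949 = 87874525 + 78989424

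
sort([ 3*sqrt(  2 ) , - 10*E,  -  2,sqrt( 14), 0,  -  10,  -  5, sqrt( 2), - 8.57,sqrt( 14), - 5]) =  [-10*E,-10, - 8.57,-5, - 5,-2, 0,sqrt( 2), sqrt ( 14), sqrt( 14 ), 3  *sqrt( 2) ] 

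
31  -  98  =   - 67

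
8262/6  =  1377  =  1377.00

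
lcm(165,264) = 1320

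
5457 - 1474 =3983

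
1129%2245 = 1129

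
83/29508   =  83/29508 = 0.00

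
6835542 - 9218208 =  - 2382666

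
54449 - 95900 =-41451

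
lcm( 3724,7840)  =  148960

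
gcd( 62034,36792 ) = 42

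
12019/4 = 12019/4=3004.75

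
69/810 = 23/270 = 0.09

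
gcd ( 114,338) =2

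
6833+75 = 6908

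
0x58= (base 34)2K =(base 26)3A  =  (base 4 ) 1120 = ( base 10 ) 88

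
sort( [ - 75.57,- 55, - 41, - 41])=[ - 75.57, - 55 ,-41,-41]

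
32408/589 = 55 + 13/589 = 55.02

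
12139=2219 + 9920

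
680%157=52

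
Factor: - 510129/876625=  - 3^2*5^(-3)*7013^( - 1) *56681^1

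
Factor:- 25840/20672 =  - 5/4 = - 2^( - 2) * 5^1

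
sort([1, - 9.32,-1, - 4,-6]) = [ - 9.32,-6, - 4, - 1, 1]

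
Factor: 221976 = 2^3*3^2*3083^1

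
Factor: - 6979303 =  - 6979303^1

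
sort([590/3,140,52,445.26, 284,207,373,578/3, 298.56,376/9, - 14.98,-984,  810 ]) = [ - 984, - 14.98, 376/9, 52,140, 578/3,590/3, 207,284 , 298.56,373 , 445.26,810]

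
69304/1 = 69304 =69304.00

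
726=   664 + 62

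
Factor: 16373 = 7^1*2339^1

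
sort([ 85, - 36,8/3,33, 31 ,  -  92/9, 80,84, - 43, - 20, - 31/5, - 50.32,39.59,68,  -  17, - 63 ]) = [ - 63, - 50.32 , - 43, - 36,- 20,  -  17,  -  92/9, - 31/5,8/3, 31,33,  39.59,  68, 80,84,85 ] 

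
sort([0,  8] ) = [0,  8] 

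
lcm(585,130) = 1170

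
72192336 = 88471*816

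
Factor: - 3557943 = - 3^2*53^1*7459^1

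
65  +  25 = 90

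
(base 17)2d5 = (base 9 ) 1083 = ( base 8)1444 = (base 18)28C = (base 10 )804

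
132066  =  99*1334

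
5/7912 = 5/7912 = 0.00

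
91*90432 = 8229312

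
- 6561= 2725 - 9286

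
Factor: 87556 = 2^2*7^1 *53^1*59^1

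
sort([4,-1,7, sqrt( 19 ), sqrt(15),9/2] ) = [ - 1,sqrt( 15), 4,sqrt( 19),  9/2, 7 ] 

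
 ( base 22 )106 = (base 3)200011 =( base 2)111101010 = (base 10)490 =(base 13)2B9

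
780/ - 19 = -42+18/19 = - 41.05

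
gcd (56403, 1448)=1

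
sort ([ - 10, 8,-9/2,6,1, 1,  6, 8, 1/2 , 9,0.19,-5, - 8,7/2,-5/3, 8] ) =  [-10,  -  8,-5, - 9/2, - 5/3,0.19,1/2 , 1,1,7/2,6, 6,8,8,8, 9 ]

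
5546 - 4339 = 1207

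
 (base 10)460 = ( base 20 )130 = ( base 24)j4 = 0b111001100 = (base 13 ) 295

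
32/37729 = 32/37729= 0.00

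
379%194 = 185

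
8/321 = 8/321=0.02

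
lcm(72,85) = 6120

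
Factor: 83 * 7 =7^1 * 83^1 = 581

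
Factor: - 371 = - 7^1 *53^1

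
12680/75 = 2536/15 = 169.07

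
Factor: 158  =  2^1 * 79^1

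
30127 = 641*47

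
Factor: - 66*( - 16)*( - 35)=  - 2^5*3^1*5^1*7^1*11^1  =  -36960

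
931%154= 7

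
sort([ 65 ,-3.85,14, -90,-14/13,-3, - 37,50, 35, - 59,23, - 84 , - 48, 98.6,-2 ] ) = [ - 90, - 84 ,-59,  -  48,-37,-3.85,-3,-2, - 14/13, 14, 23, 35  ,  50, 65, 98.6 ]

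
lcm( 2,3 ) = 6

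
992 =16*62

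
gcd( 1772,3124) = 4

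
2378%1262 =1116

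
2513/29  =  2513/29  =  86.66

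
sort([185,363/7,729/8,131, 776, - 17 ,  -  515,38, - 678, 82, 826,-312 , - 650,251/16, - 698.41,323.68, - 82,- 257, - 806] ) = [-806, -698.41, - 678, - 650, - 515,-312, - 257,- 82, - 17,  251/16,38,363/7, 82,729/8,131, 185,  323.68,776, 826]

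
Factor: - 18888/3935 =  - 2^3*3^1*5^ (-1 ) =- 24/5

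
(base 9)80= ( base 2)1001000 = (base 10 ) 72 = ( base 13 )57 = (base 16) 48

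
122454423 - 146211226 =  - 23756803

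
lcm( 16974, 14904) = 611064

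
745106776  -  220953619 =524153157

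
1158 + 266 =1424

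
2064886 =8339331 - 6274445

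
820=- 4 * ( - 205)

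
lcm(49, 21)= 147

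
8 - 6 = 2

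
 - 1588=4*( - 397)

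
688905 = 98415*7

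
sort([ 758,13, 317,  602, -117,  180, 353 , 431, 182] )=[  -  117, 13 , 180,182,317, 353, 431, 602, 758]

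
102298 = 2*51149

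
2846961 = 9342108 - 6495147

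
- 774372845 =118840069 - 893212914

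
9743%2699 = 1646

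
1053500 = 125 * 8428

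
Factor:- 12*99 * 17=  -  2^2*3^3 * 11^1*17^1=-20196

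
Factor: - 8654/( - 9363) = 2^1* 3^( - 1)*3121^( - 1)*4327^1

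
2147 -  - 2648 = 4795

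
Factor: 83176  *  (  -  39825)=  - 3312484200 = -2^3*3^3*5^2*37^1  *59^1*281^1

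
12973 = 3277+9696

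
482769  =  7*68967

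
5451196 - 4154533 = 1296663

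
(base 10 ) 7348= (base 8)16264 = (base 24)CI4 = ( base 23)dkb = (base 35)5yx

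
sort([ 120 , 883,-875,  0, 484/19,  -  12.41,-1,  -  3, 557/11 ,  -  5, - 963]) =[ - 963,  -  875, - 12.41,-5, - 3, - 1,  0,484/19,557/11, 120, 883]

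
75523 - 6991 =68532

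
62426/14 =4459  =  4459.00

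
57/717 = 19/239 = 0.08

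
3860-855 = 3005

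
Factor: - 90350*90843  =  - 2^1*3^1 * 5^2*13^1*107^1* 139^1*283^1 = - 8207665050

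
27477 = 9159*3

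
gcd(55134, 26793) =9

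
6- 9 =- 3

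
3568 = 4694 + - 1126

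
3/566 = 3/566 = 0.01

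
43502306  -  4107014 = 39395292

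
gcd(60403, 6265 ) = 7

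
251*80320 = 20160320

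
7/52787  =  1/7541=0.00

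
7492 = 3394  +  4098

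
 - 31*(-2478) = 76818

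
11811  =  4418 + 7393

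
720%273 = 174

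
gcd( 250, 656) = 2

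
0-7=- 7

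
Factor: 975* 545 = 3^1*5^3*13^1*109^1 = 531375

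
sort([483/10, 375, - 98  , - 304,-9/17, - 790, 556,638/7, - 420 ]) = [ - 790, - 420, -304,  -  98, - 9/17,483/10, 638/7,375, 556] 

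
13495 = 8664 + 4831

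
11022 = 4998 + 6024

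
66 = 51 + 15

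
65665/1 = 65665 = 65665.00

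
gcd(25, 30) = 5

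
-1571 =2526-4097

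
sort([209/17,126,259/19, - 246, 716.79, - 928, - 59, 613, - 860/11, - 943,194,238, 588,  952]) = [ - 943,-928, - 246, -860/11,-59, 209/17, 259/19,126, 194,  238, 588,613,716.79, 952]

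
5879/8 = 5879/8 = 734.88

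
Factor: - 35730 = -2^1*3^2*5^1*397^1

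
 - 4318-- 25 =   -  4293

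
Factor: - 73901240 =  - 2^3*5^1*7^1 * 263933^1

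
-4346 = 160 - 4506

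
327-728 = - 401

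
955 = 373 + 582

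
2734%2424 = 310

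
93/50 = 1 + 43/50= 1.86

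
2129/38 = 56 + 1/38  =  56.03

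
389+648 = 1037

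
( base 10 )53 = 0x35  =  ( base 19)2F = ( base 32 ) 1L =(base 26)21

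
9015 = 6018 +2997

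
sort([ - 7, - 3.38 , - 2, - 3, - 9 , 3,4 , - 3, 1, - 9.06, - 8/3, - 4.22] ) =[ - 9.06, - 9, - 7,-4.22, - 3.38, - 3,-3 , - 8/3,  -  2, 1, 3,4] 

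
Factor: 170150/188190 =415/459 = 3^(  -  3)*5^1*17^( - 1)*83^1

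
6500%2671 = 1158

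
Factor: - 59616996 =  - 2^2*3^1*71^1*167^1*419^1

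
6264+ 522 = 6786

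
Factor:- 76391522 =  - 2^1 *38195761^1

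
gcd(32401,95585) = 1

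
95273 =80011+15262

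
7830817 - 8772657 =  - 941840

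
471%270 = 201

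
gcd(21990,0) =21990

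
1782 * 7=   12474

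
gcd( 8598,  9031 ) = 1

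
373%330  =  43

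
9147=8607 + 540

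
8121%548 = 449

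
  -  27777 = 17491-45268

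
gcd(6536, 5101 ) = 1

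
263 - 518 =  - 255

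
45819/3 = 15273 =15273.00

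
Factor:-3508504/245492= - 877126/61373 = -2^1*13^ (-1)*181^1*2423^1 * 4721^( - 1)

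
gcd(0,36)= 36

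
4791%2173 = 445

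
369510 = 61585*6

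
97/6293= 97/6293 = 0.02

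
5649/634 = 8+577/634 =8.91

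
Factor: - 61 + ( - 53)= - 114 = - 2^1*3^1*19^1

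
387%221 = 166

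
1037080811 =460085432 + 576995379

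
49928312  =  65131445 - 15203133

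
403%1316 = 403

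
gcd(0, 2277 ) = 2277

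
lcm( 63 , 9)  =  63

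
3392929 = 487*6967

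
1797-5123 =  - 3326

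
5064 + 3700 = 8764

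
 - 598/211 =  - 598/211 = -  2.83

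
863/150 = 863/150 = 5.75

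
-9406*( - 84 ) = 790104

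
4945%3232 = 1713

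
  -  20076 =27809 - 47885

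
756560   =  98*7720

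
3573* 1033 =3690909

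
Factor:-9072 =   -  2^4*3^4*7^1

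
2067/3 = 689 = 689.00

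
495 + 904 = 1399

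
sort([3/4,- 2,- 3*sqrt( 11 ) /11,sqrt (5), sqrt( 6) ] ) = [ - 2, - 3*sqrt(11) /11,  3/4, sqrt( 5),sqrt(6 )]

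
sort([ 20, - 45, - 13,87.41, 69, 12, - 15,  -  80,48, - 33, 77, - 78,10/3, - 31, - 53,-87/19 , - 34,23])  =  [ - 80, - 78,-53, - 45,-34, - 33,-31, - 15,-13,-87/19 , 10/3,12, 20,23,48 , 69,  77, 87.41]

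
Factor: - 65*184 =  - 11960 = - 2^3*5^1*13^1*23^1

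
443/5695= 443/5695 = 0.08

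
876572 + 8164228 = 9040800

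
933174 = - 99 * ( - 9426 ) 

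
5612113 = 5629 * 997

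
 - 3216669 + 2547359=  - 669310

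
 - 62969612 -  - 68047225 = 5077613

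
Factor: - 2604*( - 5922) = 2^3*3^3*7^2*31^1*47^1=15420888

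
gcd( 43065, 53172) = 9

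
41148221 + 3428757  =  44576978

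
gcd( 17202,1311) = 3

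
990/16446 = 165/2741 = 0.06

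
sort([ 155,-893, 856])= [-893,155,856]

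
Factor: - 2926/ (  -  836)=7/2=2^( - 1 )*7^1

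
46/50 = 23/25=0.92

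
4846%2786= 2060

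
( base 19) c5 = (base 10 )233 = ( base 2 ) 11101001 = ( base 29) 81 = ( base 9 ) 278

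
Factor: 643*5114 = 2^1*643^1*2557^1 = 3288302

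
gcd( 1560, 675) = 15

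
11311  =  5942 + 5369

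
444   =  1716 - 1272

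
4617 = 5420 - 803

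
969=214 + 755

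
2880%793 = 501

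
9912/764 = 12 + 186/191 = 12.97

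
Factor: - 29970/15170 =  - 81/41 = -3^4*41^( - 1)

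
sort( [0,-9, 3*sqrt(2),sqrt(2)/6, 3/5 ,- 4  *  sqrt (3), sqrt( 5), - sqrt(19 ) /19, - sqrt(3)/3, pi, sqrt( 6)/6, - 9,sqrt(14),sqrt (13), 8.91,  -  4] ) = [ - 9, - 9, - 4*sqrt( 3), - 4,-sqrt(3 )/3, - sqrt(19)/19,0,sqrt( 2 )/6,sqrt( 6)/6, 3/5,  sqrt( 5 ), pi, sqrt(13),sqrt(14), 3*sqrt(2 ), 8.91]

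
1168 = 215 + 953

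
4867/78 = 4867/78 = 62.40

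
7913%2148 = 1469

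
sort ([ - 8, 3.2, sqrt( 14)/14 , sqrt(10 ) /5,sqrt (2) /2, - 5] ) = [ - 8, - 5, sqrt( 14 )/14,sqrt( 10 ) /5 , sqrt(2) /2, 3.2]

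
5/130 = 1/26 = 0.04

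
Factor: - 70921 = -70921^1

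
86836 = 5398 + 81438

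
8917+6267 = 15184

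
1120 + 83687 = 84807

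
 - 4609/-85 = 4609/85 = 54.22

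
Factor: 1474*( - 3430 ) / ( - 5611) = 2^2 * 5^1 * 7^3*11^1*31^(-1) * 67^1*181^( - 1) =5055820/5611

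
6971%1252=711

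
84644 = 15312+69332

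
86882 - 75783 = 11099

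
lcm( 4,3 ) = 12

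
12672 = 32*396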